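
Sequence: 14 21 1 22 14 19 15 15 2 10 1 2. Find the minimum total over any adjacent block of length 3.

Window sums for each of the 10 positions:
(14, 21, 1) → sum 36
(21, 1, 22) → sum 44
(1, 22, 14) → sum 37
(22, 14, 19) → sum 55
(14, 19, 15) → sum 48
(19, 15, 15) → sum 49
(15, 15, 2) → sum 32
(15, 2, 10) → sum 27
(2, 10, 1) → sum 13
(10, 1, 2) → sum 13
Minimum of these is 13.

13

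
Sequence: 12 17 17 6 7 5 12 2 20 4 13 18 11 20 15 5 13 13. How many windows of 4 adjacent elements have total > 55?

12 17 17 6 → sum 52
17 17 6 7 → sum 47
17 6 7 5 → sum 35
6 7 5 12 → sum 30
7 5 12 2 → sum 26
5 12 2 20 → sum 39
12 2 20 4 → sum 38
2 20 4 13 → sum 39
20 4 13 18 → sum 55
4 13 18 11 → sum 46
13 18 11 20 → sum 62  > 55 ✓
18 11 20 15 → sum 64  > 55 ✓
11 20 15 5 → sum 51
20 15 5 13 → sum 53
15 5 13 13 → sum 46
2 windows satisfy the condition.

2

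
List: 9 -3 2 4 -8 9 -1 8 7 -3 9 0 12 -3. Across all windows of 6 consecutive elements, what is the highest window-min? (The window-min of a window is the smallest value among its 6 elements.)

9 -3 2 4 -8 9 → min -8
-3 2 4 -8 9 -1 → min -8
2 4 -8 9 -1 8 → min -8
4 -8 9 -1 8 7 → min -8
-8 9 -1 8 7 -3 → min -8
9 -1 8 7 -3 9 → min -3
-1 8 7 -3 9 0 → min -3
8 7 -3 9 0 12 → min -3
7 -3 9 0 12 -3 → min -3
Highest of these is -3.

-3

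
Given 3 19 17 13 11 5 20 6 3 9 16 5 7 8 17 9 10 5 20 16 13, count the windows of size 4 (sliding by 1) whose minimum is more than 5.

(3, 19, 17, 13) → min 3
(19, 17, 13, 11) → min 11  > 5 ✓
(17, 13, 11, 5) → min 5
(13, 11, 5, 20) → min 5
(11, 5, 20, 6) → min 5
(5, 20, 6, 3) → min 3
(20, 6, 3, 9) → min 3
(6, 3, 9, 16) → min 3
(3, 9, 16, 5) → min 3
(9, 16, 5, 7) → min 5
(16, 5, 7, 8) → min 5
(5, 7, 8, 17) → min 5
(7, 8, 17, 9) → min 7  > 5 ✓
(8, 17, 9, 10) → min 8  > 5 ✓
(17, 9, 10, 5) → min 5
(9, 10, 5, 20) → min 5
(10, 5, 20, 16) → min 5
(5, 20, 16, 13) → min 5
3 windows satisfy the condition.

3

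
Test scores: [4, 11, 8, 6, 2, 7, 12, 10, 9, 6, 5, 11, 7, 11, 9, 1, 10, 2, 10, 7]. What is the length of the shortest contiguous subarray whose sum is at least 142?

19

Extend right; whenever the sum reaches 142, record the length and shrink from the left:
add 4: running sum 4 < 142
add 11: running sum 15 < 142
add 8: running sum 23 < 142
add 6: running sum 29 < 142
add 2: running sum 31 < 142
add 7: running sum 38 < 142
add 12: running sum 50 < 142
add 10: running sum 60 < 142
add 9: running sum 69 < 142
add 6: running sum 75 < 142
add 5: running sum 80 < 142
add 11: running sum 91 < 142
add 7: running sum 98 < 142
add 11: running sum 109 < 142
add 9: running sum 118 < 142
add 1: running sum 119 < 142
add 10: running sum 129 < 142
add 2: running sum 131 < 142
add 10: running sum 141 < 142
add 7: shortest ending here [11, 8, 6, 2, 7, 12, 10, 9, 6, 5, 11, 7, 11, 9, 1, 10, 2, 10, 7] sum 144, len 19
Shortest qualifying length: 19.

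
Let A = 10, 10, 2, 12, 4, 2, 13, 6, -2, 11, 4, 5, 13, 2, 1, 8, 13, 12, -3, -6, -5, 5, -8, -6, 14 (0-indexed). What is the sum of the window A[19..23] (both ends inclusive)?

Elements at indices 19..23: -6, -5, 5, -8, -6
sum(-6, -5, 5, -8, -6) = -20

-20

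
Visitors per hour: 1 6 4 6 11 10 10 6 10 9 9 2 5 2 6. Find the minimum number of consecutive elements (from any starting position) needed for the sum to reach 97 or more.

add 1: running sum 1 < 97
add 6: running sum 7 < 97
add 4: running sum 11 < 97
add 6: running sum 17 < 97
add 11: running sum 28 < 97
add 10: running sum 38 < 97
add 10: running sum 48 < 97
add 6: running sum 54 < 97
add 10: running sum 64 < 97
add 9: running sum 73 < 97
add 9: running sum 82 < 97
add 2: running sum 84 < 97
add 5: running sum 89 < 97
add 2: running sum 91 < 97
end 14: [1, 6, 4, 6, 11, 10, 10, 6, 10, 9, 9, 2, 5, 2, 6] sum 97, len 15
Shortest qualifying length: 15.

15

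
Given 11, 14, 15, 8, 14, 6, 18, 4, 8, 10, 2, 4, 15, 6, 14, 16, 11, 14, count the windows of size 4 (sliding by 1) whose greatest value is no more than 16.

[11, 14, 15, 8] → max 15  ≤ 16 ✓
[14, 15, 8, 14] → max 15  ≤ 16 ✓
[15, 8, 14, 6] → max 15  ≤ 16 ✓
[8, 14, 6, 18] → max 18
[14, 6, 18, 4] → max 18
[6, 18, 4, 8] → max 18
[18, 4, 8, 10] → max 18
[4, 8, 10, 2] → max 10  ≤ 16 ✓
[8, 10, 2, 4] → max 10  ≤ 16 ✓
[10, 2, 4, 15] → max 15  ≤ 16 ✓
[2, 4, 15, 6] → max 15  ≤ 16 ✓
[4, 15, 6, 14] → max 15  ≤ 16 ✓
[15, 6, 14, 16] → max 16  ≤ 16 ✓
[6, 14, 16, 11] → max 16  ≤ 16 ✓
[14, 16, 11, 14] → max 16  ≤ 16 ✓
11 windows satisfy the condition.

11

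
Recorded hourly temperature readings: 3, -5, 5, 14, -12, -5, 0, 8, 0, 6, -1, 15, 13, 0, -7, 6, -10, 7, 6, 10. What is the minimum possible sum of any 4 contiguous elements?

[3, -5, 5, 14] → sum 17
[-5, 5, 14, -12] → sum 2
[5, 14, -12, -5] → sum 2
[14, -12, -5, 0] → sum -3
[-12, -5, 0, 8] → sum -9
[-5, 0, 8, 0] → sum 3
[0, 8, 0, 6] → sum 14
[8, 0, 6, -1] → sum 13
[0, 6, -1, 15] → sum 20
[6, -1, 15, 13] → sum 33
[-1, 15, 13, 0] → sum 27
[15, 13, 0, -7] → sum 21
[13, 0, -7, 6] → sum 12
[0, -7, 6, -10] → sum -11
[-7, 6, -10, 7] → sum -4
[6, -10, 7, 6] → sum 9
[-10, 7, 6, 10] → sum 13
Minimum of these is -11.

-11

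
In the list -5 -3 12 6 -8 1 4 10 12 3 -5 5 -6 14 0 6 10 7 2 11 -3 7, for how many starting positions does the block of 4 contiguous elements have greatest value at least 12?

-5 -3 12 6 → max 12  ≥ 12 ✓
-3 12 6 -8 → max 12  ≥ 12 ✓
12 6 -8 1 → max 12  ≥ 12 ✓
6 -8 1 4 → max 6
-8 1 4 10 → max 10
1 4 10 12 → max 12  ≥ 12 ✓
4 10 12 3 → max 12  ≥ 12 ✓
10 12 3 -5 → max 12  ≥ 12 ✓
12 3 -5 5 → max 12  ≥ 12 ✓
3 -5 5 -6 → max 5
-5 5 -6 14 → max 14  ≥ 12 ✓
5 -6 14 0 → max 14  ≥ 12 ✓
-6 14 0 6 → max 14  ≥ 12 ✓
14 0 6 10 → max 14  ≥ 12 ✓
0 6 10 7 → max 10
6 10 7 2 → max 10
10 7 2 11 → max 11
7 2 11 -3 → max 11
2 11 -3 7 → max 11
11 windows satisfy the condition.

11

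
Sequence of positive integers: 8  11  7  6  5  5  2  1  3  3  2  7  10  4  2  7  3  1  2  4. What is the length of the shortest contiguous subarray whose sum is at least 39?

6

add 8: running sum 8 < 39
add 11: running sum 19 < 39
add 7: running sum 26 < 39
add 6: running sum 32 < 39
add 5: running sum 37 < 39
add 5: shortest ending here [8, 11, 7, 6, 5, 5] sum 42, len 6
add 2: shortest ending here [8, 11, 7, 6, 5, 5, 2] sum 44, len 7
add 1: shortest ending here [8, 11, 7, 6, 5, 5, 2, 1] sum 45, len 8
add 3: shortest ending here [11, 7, 6, 5, 5, 2, 1, 3] sum 40, len 8
add 3: shortest ending here [11, 7, 6, 5, 5, 2, 1, 3, 3] sum 43, len 9
add 2: shortest ending here [11, 7, 6, 5, 5, 2, 1, 3, 3, 2] sum 45, len 10
add 7: shortest ending here [7, 6, 5, 5, 2, 1, 3, 3, 2, 7] sum 41, len 10
add 10: shortest ending here [6, 5, 5, 2, 1, 3, 3, 2, 7, 10] sum 44, len 10
add 4: shortest ending here [5, 5, 2, 1, 3, 3, 2, 7, 10, 4] sum 42, len 10
add 2: shortest ending here [5, 2, 1, 3, 3, 2, 7, 10, 4, 2] sum 39, len 10
add 7: shortest ending here [1, 3, 3, 2, 7, 10, 4, 2, 7] sum 39, len 9
add 3: shortest ending here [3, 3, 2, 7, 10, 4, 2, 7, 3] sum 41, len 9
add 1: shortest ending here [3, 2, 7, 10, 4, 2, 7, 3, 1] sum 39, len 9
add 2: shortest ending here [3, 2, 7, 10, 4, 2, 7, 3, 1, 2] sum 41, len 10
add 4: shortest ending here [7, 10, 4, 2, 7, 3, 1, 2, 4] sum 40, len 9
Shortest qualifying length: 6.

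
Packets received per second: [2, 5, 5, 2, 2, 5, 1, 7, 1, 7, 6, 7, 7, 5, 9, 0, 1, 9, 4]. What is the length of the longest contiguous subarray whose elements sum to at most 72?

17

Extend to the right; shrink from the left whenever the sum exceeds 72:
→ 2: sum 2, len 1
→ 5: sum 7, len 2
→ 5: sum 12, len 3
→ 2: sum 14, len 4
→ 2: sum 16, len 5
→ 5: sum 21, len 6
→ 1: sum 22, len 7
→ 7: sum 29, len 8
→ 1: sum 30, len 9
→ 7: sum 37, len 10
→ 6: sum 43, len 11
→ 7: sum 50, len 12
→ 7: sum 57, len 13
→ 5: sum 62, len 14
→ 9: sum 71, len 15
→ 0: sum 71, len 16
→ 1: sum 72, len 17
→ 9 (dropped 2, 5, 5): sum 69, len 15
→ 4 (dropped 2): sum 71, len 15
Longest length seen: 17.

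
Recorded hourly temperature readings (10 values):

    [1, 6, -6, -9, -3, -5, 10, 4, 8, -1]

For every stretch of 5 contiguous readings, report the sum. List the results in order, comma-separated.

[1, 6, -6, -9, -3] → sum -11
[6, -6, -9, -3, -5] → sum -17
[-6, -9, -3, -5, 10] → sum -13
[-9, -3, -5, 10, 4] → sum -3
[-3, -5, 10, 4, 8] → sum 14
[-5, 10, 4, 8, -1] → sum 16

-11, -17, -13, -3, 14, 16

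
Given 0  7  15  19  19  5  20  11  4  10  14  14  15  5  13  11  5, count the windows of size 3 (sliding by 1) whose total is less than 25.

1

[0, 7, 15] → sum 22  < 25 ✓
[7, 15, 19] → sum 41
[15, 19, 19] → sum 53
[19, 19, 5] → sum 43
[19, 5, 20] → sum 44
[5, 20, 11] → sum 36
[20, 11, 4] → sum 35
[11, 4, 10] → sum 25
[4, 10, 14] → sum 28
[10, 14, 14] → sum 38
[14, 14, 15] → sum 43
[14, 15, 5] → sum 34
[15, 5, 13] → sum 33
[5, 13, 11] → sum 29
[13, 11, 5] → sum 29
1 window satisfy the condition.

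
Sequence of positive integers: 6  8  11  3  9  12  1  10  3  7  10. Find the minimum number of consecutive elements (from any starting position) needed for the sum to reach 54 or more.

7

add 6: running sum 6 < 54
add 8: running sum 14 < 54
add 11: running sum 25 < 54
add 3: running sum 28 < 54
add 9: running sum 37 < 54
add 12: running sum 49 < 54
add 1: running sum 50 < 54
add 10: shortest ending here [8, 11, 3, 9, 12, 1, 10] sum 54, len 7
add 3: shortest ending here [8, 11, 3, 9, 12, 1, 10, 3] sum 57, len 8
add 7: shortest ending here [11, 3, 9, 12, 1, 10, 3, 7] sum 56, len 8
add 10: shortest ending here [3, 9, 12, 1, 10, 3, 7, 10] sum 55, len 8
Shortest qualifying length: 7.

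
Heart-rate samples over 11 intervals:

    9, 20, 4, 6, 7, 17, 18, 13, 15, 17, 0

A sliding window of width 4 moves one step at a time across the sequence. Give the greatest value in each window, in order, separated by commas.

9 20 4 6 → max 20
20 4 6 7 → max 20
4 6 7 17 → max 17
6 7 17 18 → max 18
7 17 18 13 → max 18
17 18 13 15 → max 18
18 13 15 17 → max 18
13 15 17 0 → max 17

20, 20, 17, 18, 18, 18, 18, 17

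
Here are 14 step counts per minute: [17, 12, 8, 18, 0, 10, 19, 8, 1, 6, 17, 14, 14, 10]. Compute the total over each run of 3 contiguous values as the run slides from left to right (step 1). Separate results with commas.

37, 38, 26, 28, 29, 37, 28, 15, 24, 37, 45, 38

[17, 12, 8] → sum 37
[12, 8, 18] → sum 38
[8, 18, 0] → sum 26
[18, 0, 10] → sum 28
[0, 10, 19] → sum 29
[10, 19, 8] → sum 37
[19, 8, 1] → sum 28
[8, 1, 6] → sum 15
[1, 6, 17] → sum 24
[6, 17, 14] → sum 37
[17, 14, 14] → sum 45
[14, 14, 10] → sum 38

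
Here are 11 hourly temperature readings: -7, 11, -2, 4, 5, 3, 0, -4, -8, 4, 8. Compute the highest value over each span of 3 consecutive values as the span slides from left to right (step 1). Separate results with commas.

11, 11, 5, 5, 5, 3, 0, 4, 8

(-7, 11, -2) → max 11
(11, -2, 4) → max 11
(-2, 4, 5) → max 5
(4, 5, 3) → max 5
(5, 3, 0) → max 5
(3, 0, -4) → max 3
(0, -4, -8) → max 0
(-4, -8, 4) → max 4
(-8, 4, 8) → max 8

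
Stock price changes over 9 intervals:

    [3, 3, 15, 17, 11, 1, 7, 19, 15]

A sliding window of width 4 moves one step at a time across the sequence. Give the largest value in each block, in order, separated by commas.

17, 17, 17, 17, 19, 19

Sliding a size-4 window across the 9 values:
[3, 3, 15, 17] → max 17
[3, 15, 17, 11] → max 17
[15, 17, 11, 1] → max 17
[17, 11, 1, 7] → max 17
[11, 1, 7, 19] → max 19
[1, 7, 19, 15] → max 19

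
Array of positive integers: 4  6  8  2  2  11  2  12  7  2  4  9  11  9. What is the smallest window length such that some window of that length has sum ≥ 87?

14

add 4: running sum 4 < 87
add 6: running sum 10 < 87
add 8: running sum 18 < 87
add 2: running sum 20 < 87
add 2: running sum 22 < 87
add 11: running sum 33 < 87
add 2: running sum 35 < 87
add 12: running sum 47 < 87
add 7: running sum 54 < 87
add 2: running sum 56 < 87
add 4: running sum 60 < 87
add 9: running sum 69 < 87
add 11: running sum 80 < 87
add 9: shortest ending here [4, 6, 8, 2, 2, 11, 2, 12, 7, 2, 4, 9, 11, 9] sum 89, len 14
Shortest qualifying length: 14.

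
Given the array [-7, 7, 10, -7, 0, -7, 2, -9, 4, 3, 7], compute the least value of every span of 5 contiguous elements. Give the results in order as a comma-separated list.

(-7, 7, 10, -7, 0) → min -7
(7, 10, -7, 0, -7) → min -7
(10, -7, 0, -7, 2) → min -7
(-7, 0, -7, 2, -9) → min -9
(0, -7, 2, -9, 4) → min -9
(-7, 2, -9, 4, 3) → min -9
(2, -9, 4, 3, 7) → min -9

-7, -7, -7, -9, -9, -9, -9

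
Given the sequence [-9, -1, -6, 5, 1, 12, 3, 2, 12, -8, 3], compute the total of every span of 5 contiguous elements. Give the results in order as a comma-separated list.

-10, 11, 15, 23, 30, 21, 12

(-9, -1, -6, 5, 1) → sum -10
(-1, -6, 5, 1, 12) → sum 11
(-6, 5, 1, 12, 3) → sum 15
(5, 1, 12, 3, 2) → sum 23
(1, 12, 3, 2, 12) → sum 30
(12, 3, 2, 12, -8) → sum 21
(3, 2, 12, -8, 3) → sum 12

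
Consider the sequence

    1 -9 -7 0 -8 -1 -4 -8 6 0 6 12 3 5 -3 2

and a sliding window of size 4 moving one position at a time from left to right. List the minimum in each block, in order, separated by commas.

-9, -9, -8, -8, -8, -8, -8, -8, 0, 0, 3, -3, -3

[1, -9, -7, 0] → min -9
[-9, -7, 0, -8] → min -9
[-7, 0, -8, -1] → min -8
[0, -8, -1, -4] → min -8
[-8, -1, -4, -8] → min -8
[-1, -4, -8, 6] → min -8
[-4, -8, 6, 0] → min -8
[-8, 6, 0, 6] → min -8
[6, 0, 6, 12] → min 0
[0, 6, 12, 3] → min 0
[6, 12, 3, 5] → min 3
[12, 3, 5, -3] → min -3
[3, 5, -3, 2] → min -3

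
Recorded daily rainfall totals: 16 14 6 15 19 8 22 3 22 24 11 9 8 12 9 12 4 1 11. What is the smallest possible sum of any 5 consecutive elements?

16 14 6 15 19 → sum 70
14 6 15 19 8 → sum 62
6 15 19 8 22 → sum 70
15 19 8 22 3 → sum 67
19 8 22 3 22 → sum 74
8 22 3 22 24 → sum 79
22 3 22 24 11 → sum 82
3 22 24 11 9 → sum 69
22 24 11 9 8 → sum 74
24 11 9 8 12 → sum 64
11 9 8 12 9 → sum 49
9 8 12 9 12 → sum 50
8 12 9 12 4 → sum 45
12 9 12 4 1 → sum 38
9 12 4 1 11 → sum 37
Smallest of these is 37.

37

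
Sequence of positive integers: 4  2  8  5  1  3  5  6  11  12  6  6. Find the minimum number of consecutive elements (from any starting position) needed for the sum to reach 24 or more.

3

add 4: running sum 4 < 24
add 2: running sum 6 < 24
add 8: running sum 14 < 24
add 5: running sum 19 < 24
add 1: running sum 20 < 24
add 3: running sum 23 < 24
end 6: [2, 8, 5, 1, 3, 5] sum 24, len 6
end 7: [8, 5, 1, 3, 5, 6] sum 28, len 6
end 8: [3, 5, 6, 11] sum 25, len 4
end 9: [6, 11, 12] sum 29, len 3
end 10: [11, 12, 6] sum 29, len 3
end 11: [12, 6, 6] sum 24, len 3
Shortest qualifying length: 3.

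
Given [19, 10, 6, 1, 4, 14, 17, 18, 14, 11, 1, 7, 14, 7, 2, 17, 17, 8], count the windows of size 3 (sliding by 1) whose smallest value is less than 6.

19 10 6 → min 6
10 6 1 → min 1  < 6 ✓
6 1 4 → min 1  < 6 ✓
1 4 14 → min 1  < 6 ✓
4 14 17 → min 4  < 6 ✓
14 17 18 → min 14
17 18 14 → min 14
18 14 11 → min 11
14 11 1 → min 1  < 6 ✓
11 1 7 → min 1  < 6 ✓
1 7 14 → min 1  < 6 ✓
7 14 7 → min 7
14 7 2 → min 2  < 6 ✓
7 2 17 → min 2  < 6 ✓
2 17 17 → min 2  < 6 ✓
17 17 8 → min 8
10 windows satisfy the condition.

10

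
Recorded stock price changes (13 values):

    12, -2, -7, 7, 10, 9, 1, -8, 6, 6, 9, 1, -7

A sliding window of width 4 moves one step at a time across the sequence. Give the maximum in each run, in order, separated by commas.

(12, -2, -7, 7) → max 12
(-2, -7, 7, 10) → max 10
(-7, 7, 10, 9) → max 10
(7, 10, 9, 1) → max 10
(10, 9, 1, -8) → max 10
(9, 1, -8, 6) → max 9
(1, -8, 6, 6) → max 6
(-8, 6, 6, 9) → max 9
(6, 6, 9, 1) → max 9
(6, 9, 1, -7) → max 9

12, 10, 10, 10, 10, 9, 6, 9, 9, 9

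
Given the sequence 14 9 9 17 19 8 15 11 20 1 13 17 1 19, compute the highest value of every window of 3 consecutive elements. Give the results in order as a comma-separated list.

14, 17, 19, 19, 19, 15, 20, 20, 20, 17, 17, 19

Sliding a size-3 window across the 14 values:
14 9 9 → max 14
9 9 17 → max 17
9 17 19 → max 19
17 19 8 → max 19
19 8 15 → max 19
8 15 11 → max 15
15 11 20 → max 20
11 20 1 → max 20
20 1 13 → max 20
1 13 17 → max 17
13 17 1 → max 17
17 1 19 → max 19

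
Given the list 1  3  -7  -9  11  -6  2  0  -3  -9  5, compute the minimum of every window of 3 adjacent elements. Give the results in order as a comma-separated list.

-7, -9, -9, -9, -6, -6, -3, -9, -9

(1, 3, -7) → min -7
(3, -7, -9) → min -9
(-7, -9, 11) → min -9
(-9, 11, -6) → min -9
(11, -6, 2) → min -6
(-6, 2, 0) → min -6
(2, 0, -3) → min -3
(0, -3, -9) → min -9
(-3, -9, 5) → min -9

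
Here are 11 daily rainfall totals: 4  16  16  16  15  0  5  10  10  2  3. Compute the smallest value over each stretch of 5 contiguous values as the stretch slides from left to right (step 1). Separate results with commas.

4 16 16 16 15 → min 4
16 16 16 15 0 → min 0
16 16 15 0 5 → min 0
16 15 0 5 10 → min 0
15 0 5 10 10 → min 0
0 5 10 10 2 → min 0
5 10 10 2 3 → min 2

4, 0, 0, 0, 0, 0, 2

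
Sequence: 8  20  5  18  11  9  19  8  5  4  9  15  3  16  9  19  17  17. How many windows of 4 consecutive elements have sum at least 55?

3

(8, 20, 5, 18) → sum 51
(20, 5, 18, 11) → sum 54
(5, 18, 11, 9) → sum 43
(18, 11, 9, 19) → sum 57  ≥ 55 ✓
(11, 9, 19, 8) → sum 47
(9, 19, 8, 5) → sum 41
(19, 8, 5, 4) → sum 36
(8, 5, 4, 9) → sum 26
(5, 4, 9, 15) → sum 33
(4, 9, 15, 3) → sum 31
(9, 15, 3, 16) → sum 43
(15, 3, 16, 9) → sum 43
(3, 16, 9, 19) → sum 47
(16, 9, 19, 17) → sum 61  ≥ 55 ✓
(9, 19, 17, 17) → sum 62  ≥ 55 ✓
3 windows satisfy the condition.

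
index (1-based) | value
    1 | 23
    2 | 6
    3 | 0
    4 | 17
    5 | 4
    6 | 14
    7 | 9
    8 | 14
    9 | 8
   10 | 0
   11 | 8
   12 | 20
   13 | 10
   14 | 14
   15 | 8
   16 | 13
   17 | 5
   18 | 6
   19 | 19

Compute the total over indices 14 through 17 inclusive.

Elements at indices 14..17: 14, 8, 13, 5
sum(14, 8, 13, 5) = 40

40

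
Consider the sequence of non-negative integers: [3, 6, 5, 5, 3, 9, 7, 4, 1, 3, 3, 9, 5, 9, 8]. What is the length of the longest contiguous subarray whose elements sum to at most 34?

7

[3] sum 3 len 1
[3, 6] sum 9 len 2
[3, 6, 5] sum 14 len 3
[3, 6, 5, 5] sum 19 len 4
[3, 6, 5, 5, 3] sum 22 len 5
[3, 6, 5, 5, 3, 9] sum 31 len 6
[5, 5, 3, 9, 7] sum 29 len 5
[5, 5, 3, 9, 7, 4] sum 33 len 6
[5, 5, 3, 9, 7, 4, 1] sum 34 len 7
[5, 3, 9, 7, 4, 1, 3] sum 32 len 7
[3, 9, 7, 4, 1, 3, 3] sum 30 len 7
[7, 4, 1, 3, 3, 9] sum 27 len 6
[7, 4, 1, 3, 3, 9, 5] sum 32 len 7
[4, 1, 3, 3, 9, 5, 9] sum 34 len 7
[3, 9, 5, 9, 8] sum 34 len 5
Longest length seen: 7.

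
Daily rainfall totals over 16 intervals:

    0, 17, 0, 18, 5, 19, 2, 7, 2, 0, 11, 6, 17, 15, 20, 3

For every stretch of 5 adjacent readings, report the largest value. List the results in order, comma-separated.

Sliding a size-5 window across the 16 values:
[0, 17, 0, 18, 5] → max 18
[17, 0, 18, 5, 19] → max 19
[0, 18, 5, 19, 2] → max 19
[18, 5, 19, 2, 7] → max 19
[5, 19, 2, 7, 2] → max 19
[19, 2, 7, 2, 0] → max 19
[2, 7, 2, 0, 11] → max 11
[7, 2, 0, 11, 6] → max 11
[2, 0, 11, 6, 17] → max 17
[0, 11, 6, 17, 15] → max 17
[11, 6, 17, 15, 20] → max 20
[6, 17, 15, 20, 3] → max 20

18, 19, 19, 19, 19, 19, 11, 11, 17, 17, 20, 20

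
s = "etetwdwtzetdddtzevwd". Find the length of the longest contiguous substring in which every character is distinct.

6

[e] len 1
[e, t] len 2
[t, e] len 2
[e, t] len 2
[e, t, w] len 3
[e, t, w, d] len 4
[d, w] len 2
[d, w, t] len 3
[d, w, t, z] len 4
[d, w, t, z, e] len 5
[z, e, t] len 3
[z, e, t, d] len 4
[d] len 1
[d] len 1
[d, t] len 2
[d, t, z] len 3
[d, t, z, e] len 4
[d, t, z, e, v] len 5
[d, t, z, e, v, w] len 6
[t, z, e, v, w, d] len 6
Longest all-distinct length: 6.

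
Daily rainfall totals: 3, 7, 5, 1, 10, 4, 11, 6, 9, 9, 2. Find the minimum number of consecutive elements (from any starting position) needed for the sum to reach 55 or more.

8

add 3: running sum 3 < 55
add 7: running sum 10 < 55
add 5: running sum 15 < 55
add 1: running sum 16 < 55
add 10: running sum 26 < 55
add 4: running sum 30 < 55
add 11: running sum 41 < 55
add 6: running sum 47 < 55
add 9: shortest ending here [3, 7, 5, 1, 10, 4, 11, 6, 9] sum 56, len 9
add 9: shortest ending here [5, 1, 10, 4, 11, 6, 9, 9] sum 55, len 8
add 2: shortest ending here [5, 1, 10, 4, 11, 6, 9, 9, 2] sum 57, len 9
Shortest qualifying length: 8.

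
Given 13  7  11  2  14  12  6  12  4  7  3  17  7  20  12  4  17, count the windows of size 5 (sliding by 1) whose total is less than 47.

7

13 7 11 2 14 → sum 47
7 11 2 14 12 → sum 46  < 47 ✓
11 2 14 12 6 → sum 45  < 47 ✓
2 14 12 6 12 → sum 46  < 47 ✓
14 12 6 12 4 → sum 48
12 6 12 4 7 → sum 41  < 47 ✓
6 12 4 7 3 → sum 32  < 47 ✓
12 4 7 3 17 → sum 43  < 47 ✓
4 7 3 17 7 → sum 38  < 47 ✓
7 3 17 7 20 → sum 54
3 17 7 20 12 → sum 59
17 7 20 12 4 → sum 60
7 20 12 4 17 → sum 60
7 windows satisfy the condition.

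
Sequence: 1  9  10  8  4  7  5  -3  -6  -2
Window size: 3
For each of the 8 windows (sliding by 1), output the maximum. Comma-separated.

(1, 9, 10) → max 10
(9, 10, 8) → max 10
(10, 8, 4) → max 10
(8, 4, 7) → max 8
(4, 7, 5) → max 7
(7, 5, -3) → max 7
(5, -3, -6) → max 5
(-3, -6, -2) → max -2

10, 10, 10, 8, 7, 7, 5, -2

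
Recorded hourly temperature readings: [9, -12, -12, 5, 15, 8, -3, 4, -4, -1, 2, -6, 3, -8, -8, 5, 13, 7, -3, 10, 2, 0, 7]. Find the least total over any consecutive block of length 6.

[9, -12, -12, 5, 15, 8] → sum 13
[-12, -12, 5, 15, 8, -3] → sum 1
[-12, 5, 15, 8, -3, 4] → sum 17
[5, 15, 8, -3, 4, -4] → sum 25
[15, 8, -3, 4, -4, -1] → sum 19
[8, -3, 4, -4, -1, 2] → sum 6
[-3, 4, -4, -1, 2, -6] → sum -8
[4, -4, -1, 2, -6, 3] → sum -2
[-4, -1, 2, -6, 3, -8] → sum -14
[-1, 2, -6, 3, -8, -8] → sum -18
[2, -6, 3, -8, -8, 5] → sum -12
[-6, 3, -8, -8, 5, 13] → sum -1
[3, -8, -8, 5, 13, 7] → sum 12
[-8, -8, 5, 13, 7, -3] → sum 6
[-8, 5, 13, 7, -3, 10] → sum 24
[5, 13, 7, -3, 10, 2] → sum 34
[13, 7, -3, 10, 2, 0] → sum 29
[7, -3, 10, 2, 0, 7] → sum 23
Least of these is -18.

-18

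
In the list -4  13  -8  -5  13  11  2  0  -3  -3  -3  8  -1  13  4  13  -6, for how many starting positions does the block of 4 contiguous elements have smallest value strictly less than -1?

11

(-4, 13, -8, -5) → min -8  < -1 ✓
(13, -8, -5, 13) → min -8  < -1 ✓
(-8, -5, 13, 11) → min -8  < -1 ✓
(-5, 13, 11, 2) → min -5  < -1 ✓
(13, 11, 2, 0) → min 0
(11, 2, 0, -3) → min -3  < -1 ✓
(2, 0, -3, -3) → min -3  < -1 ✓
(0, -3, -3, -3) → min -3  < -1 ✓
(-3, -3, -3, 8) → min -3  < -1 ✓
(-3, -3, 8, -1) → min -3  < -1 ✓
(-3, 8, -1, 13) → min -3  < -1 ✓
(8, -1, 13, 4) → min -1
(-1, 13, 4, 13) → min -1
(13, 4, 13, -6) → min -6  < -1 ✓
11 windows satisfy the condition.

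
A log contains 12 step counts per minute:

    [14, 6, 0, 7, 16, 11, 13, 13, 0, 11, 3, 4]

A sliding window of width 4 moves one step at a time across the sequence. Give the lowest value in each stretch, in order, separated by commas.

0, 0, 0, 7, 11, 0, 0, 0, 0

(14, 6, 0, 7) → min 0
(6, 0, 7, 16) → min 0
(0, 7, 16, 11) → min 0
(7, 16, 11, 13) → min 7
(16, 11, 13, 13) → min 11
(11, 13, 13, 0) → min 0
(13, 13, 0, 11) → min 0
(13, 0, 11, 3) → min 0
(0, 11, 3, 4) → min 0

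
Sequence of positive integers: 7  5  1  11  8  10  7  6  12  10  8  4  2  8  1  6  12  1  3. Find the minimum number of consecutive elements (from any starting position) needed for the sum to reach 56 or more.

add 7: running sum 7 < 56
add 5: running sum 12 < 56
add 1: running sum 13 < 56
add 11: running sum 24 < 56
add 8: running sum 32 < 56
add 10: running sum 42 < 56
add 7: running sum 49 < 56
add 6: running sum 55 < 56
add 12: shortest ending here [5, 1, 11, 8, 10, 7, 6, 12] sum 60, len 8
add 10: shortest ending here [11, 8, 10, 7, 6, 12, 10] sum 64, len 7
add 8: shortest ending here [8, 10, 7, 6, 12, 10, 8] sum 61, len 7
add 4: shortest ending here [10, 7, 6, 12, 10, 8, 4] sum 57, len 7
add 2: shortest ending here [10, 7, 6, 12, 10, 8, 4, 2] sum 59, len 8
add 8: shortest ending here [7, 6, 12, 10, 8, 4, 2, 8] sum 57, len 8
add 1: shortest ending here [7, 6, 12, 10, 8, 4, 2, 8, 1] sum 58, len 9
add 6: shortest ending here [6, 12, 10, 8, 4, 2, 8, 1, 6] sum 57, len 9
add 12: shortest ending here [12, 10, 8, 4, 2, 8, 1, 6, 12] sum 63, len 9
add 1: shortest ending here [12, 10, 8, 4, 2, 8, 1, 6, 12, 1] sum 64, len 10
add 3: shortest ending here [12, 10, 8, 4, 2, 8, 1, 6, 12, 1, 3] sum 67, len 11
Shortest qualifying length: 7.

7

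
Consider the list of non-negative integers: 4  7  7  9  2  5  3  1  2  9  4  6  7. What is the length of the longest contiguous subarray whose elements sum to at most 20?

Extend to the right; shrink from the left whenever the sum exceeds 20:
add 4: [4] sum 4, len 1
add 7: [4, 7] sum 11, len 2
add 7: [4, 7, 7] sum 18, len 3
add 9: [7, 9] sum 16, len 2
add 2: [7, 9, 2] sum 18, len 3
add 5: [9, 2, 5] sum 16, len 3
add 3: [9, 2, 5, 3] sum 19, len 4
add 1: [9, 2, 5, 3, 1] sum 20, len 5
add 2: [2, 5, 3, 1, 2] sum 13, len 5
add 9: [5, 3, 1, 2, 9] sum 20, len 5
add 4: [3, 1, 2, 9, 4] sum 19, len 5
add 6: [9, 4, 6] sum 19, len 3
add 7: [4, 6, 7] sum 17, len 3
Longest length seen: 5.

5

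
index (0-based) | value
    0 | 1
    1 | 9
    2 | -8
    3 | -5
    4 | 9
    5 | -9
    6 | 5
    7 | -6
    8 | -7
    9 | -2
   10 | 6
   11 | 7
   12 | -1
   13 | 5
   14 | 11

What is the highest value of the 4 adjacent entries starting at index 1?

Elements at indices 1..4: 9, -8, -5, 9
max(9, -8, -5, 9) = 9

9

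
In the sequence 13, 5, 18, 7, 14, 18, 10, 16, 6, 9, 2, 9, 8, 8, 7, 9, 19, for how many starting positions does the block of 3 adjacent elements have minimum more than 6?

8

(13, 5, 18) → min 5
(5, 18, 7) → min 5
(18, 7, 14) → min 7  > 6 ✓
(7, 14, 18) → min 7  > 6 ✓
(14, 18, 10) → min 10  > 6 ✓
(18, 10, 16) → min 10  > 6 ✓
(10, 16, 6) → min 6
(16, 6, 9) → min 6
(6, 9, 2) → min 2
(9, 2, 9) → min 2
(2, 9, 8) → min 2
(9, 8, 8) → min 8  > 6 ✓
(8, 8, 7) → min 7  > 6 ✓
(8, 7, 9) → min 7  > 6 ✓
(7, 9, 19) → min 7  > 6 ✓
8 windows satisfy the condition.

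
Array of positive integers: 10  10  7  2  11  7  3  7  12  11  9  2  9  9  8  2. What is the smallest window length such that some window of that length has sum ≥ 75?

10

add 10: running sum 10 < 75
add 10: running sum 20 < 75
add 7: running sum 27 < 75
add 2: running sum 29 < 75
add 11: running sum 40 < 75
add 7: running sum 47 < 75
add 3: running sum 50 < 75
add 7: running sum 57 < 75
add 12: running sum 69 < 75
end 9: [10, 10, 7, 2, 11, 7, 3, 7, 12, 11] sum 80, len 10
end 10: [10, 7, 2, 11, 7, 3, 7, 12, 11, 9] sum 79, len 10
end 11: [10, 7, 2, 11, 7, 3, 7, 12, 11, 9, 2] sum 81, len 11
end 12: [7, 2, 11, 7, 3, 7, 12, 11, 9, 2, 9] sum 80, len 11
end 13: [11, 7, 3, 7, 12, 11, 9, 2, 9, 9] sum 80, len 10
end 14: [7, 3, 7, 12, 11, 9, 2, 9, 9, 8] sum 77, len 10
end 15: [7, 3, 7, 12, 11, 9, 2, 9, 9, 8, 2] sum 79, len 11
Shortest qualifying length: 10.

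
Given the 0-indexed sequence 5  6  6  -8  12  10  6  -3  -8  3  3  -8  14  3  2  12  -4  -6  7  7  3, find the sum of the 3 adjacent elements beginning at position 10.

9

Elements at indices 10..12: 3, -8, 14
sum(3, -8, 14) = 9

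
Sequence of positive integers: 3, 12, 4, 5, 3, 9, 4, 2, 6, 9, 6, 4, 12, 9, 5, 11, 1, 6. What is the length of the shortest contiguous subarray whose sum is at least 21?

2

add 3: running sum 3 < 21
add 12: running sum 15 < 21
add 4: running sum 19 < 21
add 5: shortest ending here [12, 4, 5] sum 21, len 3
add 3: shortest ending here [12, 4, 5, 3] sum 24, len 4
add 9: shortest ending here [4, 5, 3, 9] sum 21, len 4
add 4: shortest ending here [5, 3, 9, 4] sum 21, len 4
add 2: shortest ending here [5, 3, 9, 4, 2] sum 23, len 5
add 6: shortest ending here [9, 4, 2, 6] sum 21, len 4
add 9: shortest ending here [4, 2, 6, 9] sum 21, len 4
add 6: shortest ending here [6, 9, 6] sum 21, len 3
add 4: shortest ending here [6, 9, 6, 4] sum 25, len 4
add 12: shortest ending here [6, 4, 12] sum 22, len 3
add 9: shortest ending here [12, 9] sum 21, len 2
add 5: shortest ending here [12, 9, 5] sum 26, len 3
add 11: shortest ending here [9, 5, 11] sum 25, len 3
add 1: shortest ending here [9, 5, 11, 1] sum 26, len 4
add 6: shortest ending here [5, 11, 1, 6] sum 23, len 4
Shortest qualifying length: 2.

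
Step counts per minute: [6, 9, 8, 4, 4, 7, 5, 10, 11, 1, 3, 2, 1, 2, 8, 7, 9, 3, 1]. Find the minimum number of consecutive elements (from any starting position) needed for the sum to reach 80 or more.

add 6: running sum 6 < 80
add 9: running sum 15 < 80
add 8: running sum 23 < 80
add 4: running sum 27 < 80
add 4: running sum 31 < 80
add 7: running sum 38 < 80
add 5: running sum 43 < 80
add 10: running sum 53 < 80
add 11: running sum 64 < 80
add 1: running sum 65 < 80
add 3: running sum 68 < 80
add 2: running sum 70 < 80
add 1: running sum 71 < 80
add 2: running sum 73 < 80
end 14: [6, 9, 8, 4, 4, 7, 5, 10, 11, 1, 3, 2, 1, 2, 8] sum 81, len 15
end 15: [9, 8, 4, 4, 7, 5, 10, 11, 1, 3, 2, 1, 2, 8, 7] sum 82, len 15
end 16: [8, 4, 4, 7, 5, 10, 11, 1, 3, 2, 1, 2, 8, 7, 9] sum 82, len 15
end 17: [8, 4, 4, 7, 5, 10, 11, 1, 3, 2, 1, 2, 8, 7, 9, 3] sum 85, len 16
end 18: [8, 4, 4, 7, 5, 10, 11, 1, 3, 2, 1, 2, 8, 7, 9, 3, 1] sum 86, len 17
Shortest qualifying length: 15.

15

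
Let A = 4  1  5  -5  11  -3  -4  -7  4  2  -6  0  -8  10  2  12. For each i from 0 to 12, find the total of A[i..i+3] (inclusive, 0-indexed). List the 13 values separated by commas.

5, 12, 8, -1, -3, -10, -5, -7, 0, -12, -4, 4, 16

4 1 5 -5 → sum 5
1 5 -5 11 → sum 12
5 -5 11 -3 → sum 8
-5 11 -3 -4 → sum -1
11 -3 -4 -7 → sum -3
-3 -4 -7 4 → sum -10
-4 -7 4 2 → sum -5
-7 4 2 -6 → sum -7
4 2 -6 0 → sum 0
2 -6 0 -8 → sum -12
-6 0 -8 10 → sum -4
0 -8 10 2 → sum 4
-8 10 2 12 → sum 16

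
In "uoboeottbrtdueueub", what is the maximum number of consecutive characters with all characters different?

6

[u] len 1
[u, o] len 2
[u, o, b] len 3
[b, o] len 2
[b, o, e] len 3
[e, o] len 2
[e, o, t] len 3
[t] len 1
[t, b] len 2
[t, b, r] len 3
[b, r, t] len 3
[b, r, t, d] len 4
[b, r, t, d, u] len 5
[b, r, t, d, u, e] len 6
[e, u] len 2
[u, e] len 2
[e, u] len 2
[e, u, b] len 3
Longest all-distinct length: 6.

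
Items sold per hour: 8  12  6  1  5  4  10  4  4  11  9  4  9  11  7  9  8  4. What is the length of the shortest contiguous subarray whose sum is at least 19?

add 8: running sum 8 < 19
add 12: shortest ending here [8, 12] sum 20, len 2
add 6: shortest ending here [8, 12, 6] sum 26, len 3
add 1: shortest ending here [12, 6, 1] sum 19, len 3
add 5: shortest ending here [12, 6, 1, 5] sum 24, len 4
add 4: shortest ending here [12, 6, 1, 5, 4] sum 28, len 5
add 10: shortest ending here [5, 4, 10] sum 19, len 3
add 4: shortest ending here [5, 4, 10, 4] sum 23, len 4
add 4: shortest ending here [4, 10, 4, 4] sum 22, len 4
add 11: shortest ending here [4, 4, 11] sum 19, len 3
add 9: shortest ending here [11, 9] sum 20, len 2
add 4: shortest ending here [11, 9, 4] sum 24, len 3
add 9: shortest ending here [9, 4, 9] sum 22, len 3
add 11: shortest ending here [9, 11] sum 20, len 2
add 7: shortest ending here [9, 11, 7] sum 27, len 3
add 9: shortest ending here [11, 7, 9] sum 27, len 3
add 8: shortest ending here [7, 9, 8] sum 24, len 3
add 4: shortest ending here [9, 8, 4] sum 21, len 3
Shortest qualifying length: 2.

2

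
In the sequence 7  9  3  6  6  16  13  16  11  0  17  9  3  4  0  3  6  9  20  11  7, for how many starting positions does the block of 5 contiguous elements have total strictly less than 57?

[7, 9, 3, 6, 6] → sum 31  < 57 ✓
[9, 3, 6, 6, 16] → sum 40  < 57 ✓
[3, 6, 6, 16, 13] → sum 44  < 57 ✓
[6, 6, 16, 13, 16] → sum 57
[6, 16, 13, 16, 11] → sum 62
[16, 13, 16, 11, 0] → sum 56  < 57 ✓
[13, 16, 11, 0, 17] → sum 57
[16, 11, 0, 17, 9] → sum 53  < 57 ✓
[11, 0, 17, 9, 3] → sum 40  < 57 ✓
[0, 17, 9, 3, 4] → sum 33  < 57 ✓
[17, 9, 3, 4, 0] → sum 33  < 57 ✓
[9, 3, 4, 0, 3] → sum 19  < 57 ✓
[3, 4, 0, 3, 6] → sum 16  < 57 ✓
[4, 0, 3, 6, 9] → sum 22  < 57 ✓
[0, 3, 6, 9, 20] → sum 38  < 57 ✓
[3, 6, 9, 20, 11] → sum 49  < 57 ✓
[6, 9, 20, 11, 7] → sum 53  < 57 ✓
14 windows satisfy the condition.

14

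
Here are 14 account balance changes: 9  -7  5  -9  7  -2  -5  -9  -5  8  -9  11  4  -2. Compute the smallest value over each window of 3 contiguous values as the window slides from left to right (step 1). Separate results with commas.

Sliding a size-3 window across the 14 values:
9 -7 5 → min -7
-7 5 -9 → min -9
5 -9 7 → min -9
-9 7 -2 → min -9
7 -2 -5 → min -5
-2 -5 -9 → min -9
-5 -9 -5 → min -9
-9 -5 8 → min -9
-5 8 -9 → min -9
8 -9 11 → min -9
-9 11 4 → min -9
11 4 -2 → min -2

-7, -9, -9, -9, -5, -9, -9, -9, -9, -9, -9, -2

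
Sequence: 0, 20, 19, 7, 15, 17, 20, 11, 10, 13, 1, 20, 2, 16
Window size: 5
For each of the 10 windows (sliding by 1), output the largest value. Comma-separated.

(0, 20, 19, 7, 15) → max 20
(20, 19, 7, 15, 17) → max 20
(19, 7, 15, 17, 20) → max 20
(7, 15, 17, 20, 11) → max 20
(15, 17, 20, 11, 10) → max 20
(17, 20, 11, 10, 13) → max 20
(20, 11, 10, 13, 1) → max 20
(11, 10, 13, 1, 20) → max 20
(10, 13, 1, 20, 2) → max 20
(13, 1, 20, 2, 16) → max 20

20, 20, 20, 20, 20, 20, 20, 20, 20, 20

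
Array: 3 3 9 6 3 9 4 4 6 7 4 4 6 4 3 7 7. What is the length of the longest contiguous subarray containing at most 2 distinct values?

4

Extend right; when distinct count exceeds 2, shrink from the left:
[3] 1 distinct, len 1
[3, 3] 1 distinct, len 2
[3, 3, 9] 2 distinct, len 3
[9, 6] 2 distinct, len 2
[6, 3] 2 distinct, len 2
[3, 9] 2 distinct, len 2
[9, 4] 2 distinct, len 2
[9, 4, 4] 2 distinct, len 3
[4, 4, 6] 2 distinct, len 3
[6, 7] 2 distinct, len 2
[7, 4] 2 distinct, len 2
[7, 4, 4] 2 distinct, len 3
[4, 4, 6] 2 distinct, len 3
[4, 4, 6, 4] 2 distinct, len 4
[4, 3] 2 distinct, len 2
[3, 7] 2 distinct, len 2
[3, 7, 7] 2 distinct, len 3
Longest length with ≤2 distinct: 4.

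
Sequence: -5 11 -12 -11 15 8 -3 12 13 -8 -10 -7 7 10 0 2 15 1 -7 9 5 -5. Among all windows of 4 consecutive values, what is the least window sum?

-18

Each size-4 window and its sum:
-5 11 -12 -11 → sum -17
11 -12 -11 15 → sum 3
-12 -11 15 8 → sum 0
-11 15 8 -3 → sum 9
15 8 -3 12 → sum 32
8 -3 12 13 → sum 30
-3 12 13 -8 → sum 14
12 13 -8 -10 → sum 7
13 -8 -10 -7 → sum -12
-8 -10 -7 7 → sum -18
-10 -7 7 10 → sum 0
-7 7 10 0 → sum 10
7 10 0 2 → sum 19
10 0 2 15 → sum 27
0 2 15 1 → sum 18
2 15 1 -7 → sum 11
15 1 -7 9 → sum 18
1 -7 9 5 → sum 8
-7 9 5 -5 → sum 2
Least of these is -18.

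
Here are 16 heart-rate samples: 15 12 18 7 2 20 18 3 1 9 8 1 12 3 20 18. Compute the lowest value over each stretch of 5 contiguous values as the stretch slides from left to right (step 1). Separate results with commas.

Sliding a size-5 window across the 16 values:
(15, 12, 18, 7, 2) → min 2
(12, 18, 7, 2, 20) → min 2
(18, 7, 2, 20, 18) → min 2
(7, 2, 20, 18, 3) → min 2
(2, 20, 18, 3, 1) → min 1
(20, 18, 3, 1, 9) → min 1
(18, 3, 1, 9, 8) → min 1
(3, 1, 9, 8, 1) → min 1
(1, 9, 8, 1, 12) → min 1
(9, 8, 1, 12, 3) → min 1
(8, 1, 12, 3, 20) → min 1
(1, 12, 3, 20, 18) → min 1

2, 2, 2, 2, 1, 1, 1, 1, 1, 1, 1, 1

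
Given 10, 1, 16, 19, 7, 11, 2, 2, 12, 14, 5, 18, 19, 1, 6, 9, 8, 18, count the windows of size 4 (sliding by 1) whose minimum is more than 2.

4

10 1 16 19 → min 1
1 16 19 7 → min 1
16 19 7 11 → min 7  > 2 ✓
19 7 11 2 → min 2
7 11 2 2 → min 2
11 2 2 12 → min 2
2 2 12 14 → min 2
2 12 14 5 → min 2
12 14 5 18 → min 5  > 2 ✓
14 5 18 19 → min 5  > 2 ✓
5 18 19 1 → min 1
18 19 1 6 → min 1
19 1 6 9 → min 1
1 6 9 8 → min 1
6 9 8 18 → min 6  > 2 ✓
4 windows satisfy the condition.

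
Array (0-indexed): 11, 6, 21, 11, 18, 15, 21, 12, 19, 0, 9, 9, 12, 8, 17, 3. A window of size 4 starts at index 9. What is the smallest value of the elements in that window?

Elements at indices 9..12: 0, 9, 9, 12
min(0, 9, 9, 12) = 0

0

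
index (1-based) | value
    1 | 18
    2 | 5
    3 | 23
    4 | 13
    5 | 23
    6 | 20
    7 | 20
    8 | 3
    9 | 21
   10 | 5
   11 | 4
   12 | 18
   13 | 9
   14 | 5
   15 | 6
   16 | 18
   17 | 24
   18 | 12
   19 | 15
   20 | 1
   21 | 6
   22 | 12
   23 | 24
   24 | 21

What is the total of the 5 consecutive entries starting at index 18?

Elements at indices 18..22: 12, 15, 1, 6, 12
sum(12, 15, 1, 6, 12) = 46

46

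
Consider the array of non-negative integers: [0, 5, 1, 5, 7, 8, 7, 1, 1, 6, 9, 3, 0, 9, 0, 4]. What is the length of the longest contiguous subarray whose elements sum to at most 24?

6

Extend to the right; shrink from the left whenever the sum exceeds 24:
→ 0: sum 0, len 1
→ 5: sum 5, len 2
→ 1: sum 6, len 3
→ 5: sum 11, len 4
→ 7: sum 18, len 5
→ 8 (dropped 0, 5): sum 21, len 4
→ 7 (dropped 1, 5): sum 22, len 3
→ 1: sum 23, len 4
→ 1: sum 24, len 5
→ 6 (dropped 7): sum 23, len 5
→ 9 (dropped 8): sum 24, len 5
→ 3 (dropped 7): sum 20, len 5
→ 0: sum 20, len 6
→ 9 (dropped 1, 1, 6): sum 21, len 4
→ 0: sum 21, len 5
→ 4 (dropped 9): sum 16, len 5
Longest length seen: 6.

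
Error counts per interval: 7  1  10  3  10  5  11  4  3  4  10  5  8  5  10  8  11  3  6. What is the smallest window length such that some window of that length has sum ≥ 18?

Extend right; whenever the sum reaches 18, record the length and shrink from the left:
add 7: running sum 7 < 18
add 1: running sum 8 < 18
end 2: [7, 1, 10] sum 18, len 3
end 3: [7, 1, 10, 3] sum 21, len 4
end 4: [10, 3, 10] sum 23, len 3
end 5: [3, 10, 5] sum 18, len 3
end 6: [10, 5, 11] sum 26, len 3
end 7: [5, 11, 4] sum 20, len 3
end 8: [11, 4, 3] sum 18, len 3
end 9: [11, 4, 3, 4] sum 22, len 4
end 10: [4, 3, 4, 10] sum 21, len 4
end 11: [4, 10, 5] sum 19, len 3
end 12: [10, 5, 8] sum 23, len 3
end 13: [5, 8, 5] sum 18, len 3
end 14: [8, 5, 10] sum 23, len 3
end 15: [10, 8] sum 18, len 2
end 16: [8, 11] sum 19, len 2
end 17: [8, 11, 3] sum 22, len 3
end 18: [11, 3, 6] sum 20, len 3
Shortest qualifying length: 2.

2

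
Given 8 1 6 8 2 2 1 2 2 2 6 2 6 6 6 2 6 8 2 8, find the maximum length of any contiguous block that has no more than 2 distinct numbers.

add 8: window [8] (1 distinct), len 1
add 1: window [8, 1] (2 distinct), len 2
add 6: window [1, 6] (2 distinct), len 2
add 8: window [6, 8] (2 distinct), len 2
add 2: window [8, 2] (2 distinct), len 2
add 2: window [8, 2, 2] (2 distinct), len 3
add 1: window [2, 2, 1] (2 distinct), len 3
add 2: window [2, 2, 1, 2] (2 distinct), len 4
add 2: window [2, 2, 1, 2, 2] (2 distinct), len 5
add 2: window [2, 2, 1, 2, 2, 2] (2 distinct), len 6
add 6: window [2, 2, 2, 6] (2 distinct), len 4
add 2: window [2, 2, 2, 6, 2] (2 distinct), len 5
add 6: window [2, 2, 2, 6, 2, 6] (2 distinct), len 6
add 6: window [2, 2, 2, 6, 2, 6, 6] (2 distinct), len 7
add 6: window [2, 2, 2, 6, 2, 6, 6, 6] (2 distinct), len 8
add 2: window [2, 2, 2, 6, 2, 6, 6, 6, 2] (2 distinct), len 9
add 6: window [2, 2, 2, 6, 2, 6, 6, 6, 2, 6] (2 distinct), len 10
add 8: window [6, 8] (2 distinct), len 2
add 2: window [8, 2] (2 distinct), len 2
add 8: window [8, 2, 8] (2 distinct), len 3
Longest length with ≤2 distinct: 10.

10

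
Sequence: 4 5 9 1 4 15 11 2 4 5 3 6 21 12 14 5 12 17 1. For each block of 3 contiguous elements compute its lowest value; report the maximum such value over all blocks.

12

4 5 9 → min 4
5 9 1 → min 1
9 1 4 → min 1
1 4 15 → min 1
4 15 11 → min 4
15 11 2 → min 2
11 2 4 → min 2
2 4 5 → min 2
4 5 3 → min 3
5 3 6 → min 3
3 6 21 → min 3
6 21 12 → min 6
21 12 14 → min 12
12 14 5 → min 5
14 5 12 → min 5
5 12 17 → min 5
12 17 1 → min 1
Maximum of these is 12.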